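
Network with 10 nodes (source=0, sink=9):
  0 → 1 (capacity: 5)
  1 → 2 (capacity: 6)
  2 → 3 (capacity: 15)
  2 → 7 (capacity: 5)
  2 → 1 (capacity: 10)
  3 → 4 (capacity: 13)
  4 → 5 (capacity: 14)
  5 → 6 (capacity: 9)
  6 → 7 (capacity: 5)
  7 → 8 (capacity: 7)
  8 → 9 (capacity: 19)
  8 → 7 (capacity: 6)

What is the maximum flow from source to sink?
Maximum flow = 5

Max flow: 5

Flow assignment:
  0 → 1: 5/5
  1 → 2: 5/6
  2 → 7: 5/5
  7 → 8: 5/7
  8 → 9: 5/19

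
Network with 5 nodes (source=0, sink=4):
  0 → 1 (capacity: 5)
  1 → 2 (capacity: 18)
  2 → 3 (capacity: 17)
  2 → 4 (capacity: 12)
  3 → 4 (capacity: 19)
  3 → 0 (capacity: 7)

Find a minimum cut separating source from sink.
Min cut value = 5, edges: (0,1)

Min cut value: 5
Partition: S = [0], T = [1, 2, 3, 4]
Cut edges: (0,1)

By max-flow min-cut theorem, max flow = min cut = 5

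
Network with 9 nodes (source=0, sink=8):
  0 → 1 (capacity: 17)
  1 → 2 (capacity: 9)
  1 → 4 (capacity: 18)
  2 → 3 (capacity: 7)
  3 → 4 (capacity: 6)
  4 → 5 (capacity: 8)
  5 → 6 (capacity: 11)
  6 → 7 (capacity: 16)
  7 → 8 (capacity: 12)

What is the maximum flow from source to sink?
Maximum flow = 8

Max flow: 8

Flow assignment:
  0 → 1: 8/17
  1 → 4: 8/18
  4 → 5: 8/8
  5 → 6: 8/11
  6 → 7: 8/16
  7 → 8: 8/12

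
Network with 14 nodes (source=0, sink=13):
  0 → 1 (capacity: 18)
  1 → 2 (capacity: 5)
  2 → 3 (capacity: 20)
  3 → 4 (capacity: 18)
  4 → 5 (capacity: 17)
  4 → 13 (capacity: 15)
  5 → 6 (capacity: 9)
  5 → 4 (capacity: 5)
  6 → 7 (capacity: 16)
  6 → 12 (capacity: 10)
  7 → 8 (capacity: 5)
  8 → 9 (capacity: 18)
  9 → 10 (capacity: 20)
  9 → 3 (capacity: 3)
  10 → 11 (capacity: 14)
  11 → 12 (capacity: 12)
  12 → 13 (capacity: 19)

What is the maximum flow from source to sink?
Maximum flow = 5

Max flow: 5

Flow assignment:
  0 → 1: 5/18
  1 → 2: 5/5
  2 → 3: 5/20
  3 → 4: 5/18
  4 → 13: 5/15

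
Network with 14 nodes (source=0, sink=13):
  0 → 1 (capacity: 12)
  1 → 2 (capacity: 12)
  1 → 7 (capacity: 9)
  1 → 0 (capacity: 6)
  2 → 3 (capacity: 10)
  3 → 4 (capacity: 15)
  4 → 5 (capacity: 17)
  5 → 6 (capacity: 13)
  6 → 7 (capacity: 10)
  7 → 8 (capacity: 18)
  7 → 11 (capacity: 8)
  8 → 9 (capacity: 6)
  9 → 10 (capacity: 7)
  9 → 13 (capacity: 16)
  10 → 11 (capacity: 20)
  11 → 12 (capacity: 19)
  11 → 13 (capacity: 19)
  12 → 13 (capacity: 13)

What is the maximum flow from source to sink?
Maximum flow = 12

Max flow: 12

Flow assignment:
  0 → 1: 12/12
  1 → 2: 3/12
  1 → 7: 9/9
  2 → 3: 3/10
  3 → 4: 3/15
  4 → 5: 3/17
  5 → 6: 3/13
  6 → 7: 3/10
  7 → 8: 4/18
  7 → 11: 8/8
  8 → 9: 4/6
  9 → 13: 4/16
  11 → 13: 8/19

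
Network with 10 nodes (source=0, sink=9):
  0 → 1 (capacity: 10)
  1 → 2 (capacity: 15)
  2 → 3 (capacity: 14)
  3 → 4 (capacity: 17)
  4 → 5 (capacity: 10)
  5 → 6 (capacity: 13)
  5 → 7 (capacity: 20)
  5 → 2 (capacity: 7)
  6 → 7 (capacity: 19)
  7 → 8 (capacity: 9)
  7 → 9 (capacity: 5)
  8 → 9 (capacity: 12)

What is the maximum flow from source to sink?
Maximum flow = 10

Max flow: 10

Flow assignment:
  0 → 1: 10/10
  1 → 2: 10/15
  2 → 3: 10/14
  3 → 4: 10/17
  4 → 5: 10/10
  5 → 7: 10/20
  7 → 8: 5/9
  7 → 9: 5/5
  8 → 9: 5/12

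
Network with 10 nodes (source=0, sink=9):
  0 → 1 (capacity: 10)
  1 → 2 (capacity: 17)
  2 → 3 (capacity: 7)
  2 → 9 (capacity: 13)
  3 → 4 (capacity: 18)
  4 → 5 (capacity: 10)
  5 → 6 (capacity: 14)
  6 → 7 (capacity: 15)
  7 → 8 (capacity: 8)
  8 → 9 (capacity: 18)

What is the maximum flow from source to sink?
Maximum flow = 10

Max flow: 10

Flow assignment:
  0 → 1: 10/10
  1 → 2: 10/17
  2 → 9: 10/13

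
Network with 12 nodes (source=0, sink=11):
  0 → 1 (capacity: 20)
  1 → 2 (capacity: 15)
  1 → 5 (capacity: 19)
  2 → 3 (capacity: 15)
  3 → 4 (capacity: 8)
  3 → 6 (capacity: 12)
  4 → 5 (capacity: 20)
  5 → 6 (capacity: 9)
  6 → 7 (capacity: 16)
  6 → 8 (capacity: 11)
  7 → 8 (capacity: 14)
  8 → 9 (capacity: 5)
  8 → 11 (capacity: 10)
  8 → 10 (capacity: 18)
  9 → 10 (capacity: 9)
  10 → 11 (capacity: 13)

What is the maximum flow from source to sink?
Maximum flow = 20

Max flow: 20

Flow assignment:
  0 → 1: 20/20
  1 → 2: 11/15
  1 → 5: 9/19
  2 → 3: 11/15
  3 → 6: 11/12
  5 → 6: 9/9
  6 → 7: 9/16
  6 → 8: 11/11
  7 → 8: 9/14
  8 → 11: 10/10
  8 → 10: 10/18
  10 → 11: 10/13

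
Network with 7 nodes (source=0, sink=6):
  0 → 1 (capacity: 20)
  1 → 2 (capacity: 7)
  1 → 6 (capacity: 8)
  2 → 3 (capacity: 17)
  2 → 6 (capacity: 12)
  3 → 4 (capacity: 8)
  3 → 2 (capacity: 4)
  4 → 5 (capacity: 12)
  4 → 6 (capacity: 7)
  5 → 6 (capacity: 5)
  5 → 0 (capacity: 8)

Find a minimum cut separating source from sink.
Min cut value = 15, edges: (1,2), (1,6)

Min cut value: 15
Partition: S = [0, 1], T = [2, 3, 4, 5, 6]
Cut edges: (1,2), (1,6)

By max-flow min-cut theorem, max flow = min cut = 15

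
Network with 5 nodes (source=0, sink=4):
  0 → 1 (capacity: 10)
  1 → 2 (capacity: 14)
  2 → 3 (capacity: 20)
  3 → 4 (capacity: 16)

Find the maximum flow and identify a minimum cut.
Max flow = 10, Min cut edges: (0,1)

Maximum flow: 10
Minimum cut: (0,1)
Partition: S = [0], T = [1, 2, 3, 4]

Max-flow min-cut theorem verified: both equal 10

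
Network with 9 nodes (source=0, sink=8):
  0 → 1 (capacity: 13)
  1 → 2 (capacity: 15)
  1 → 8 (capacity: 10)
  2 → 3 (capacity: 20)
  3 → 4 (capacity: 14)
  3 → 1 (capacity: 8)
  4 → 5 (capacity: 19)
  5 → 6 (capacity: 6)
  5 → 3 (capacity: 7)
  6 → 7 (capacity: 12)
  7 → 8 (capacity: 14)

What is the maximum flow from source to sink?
Maximum flow = 13

Max flow: 13

Flow assignment:
  0 → 1: 13/13
  1 → 2: 3/15
  1 → 8: 10/10
  2 → 3: 3/20
  3 → 4: 3/14
  4 → 5: 3/19
  5 → 6: 3/6
  6 → 7: 3/12
  7 → 8: 3/14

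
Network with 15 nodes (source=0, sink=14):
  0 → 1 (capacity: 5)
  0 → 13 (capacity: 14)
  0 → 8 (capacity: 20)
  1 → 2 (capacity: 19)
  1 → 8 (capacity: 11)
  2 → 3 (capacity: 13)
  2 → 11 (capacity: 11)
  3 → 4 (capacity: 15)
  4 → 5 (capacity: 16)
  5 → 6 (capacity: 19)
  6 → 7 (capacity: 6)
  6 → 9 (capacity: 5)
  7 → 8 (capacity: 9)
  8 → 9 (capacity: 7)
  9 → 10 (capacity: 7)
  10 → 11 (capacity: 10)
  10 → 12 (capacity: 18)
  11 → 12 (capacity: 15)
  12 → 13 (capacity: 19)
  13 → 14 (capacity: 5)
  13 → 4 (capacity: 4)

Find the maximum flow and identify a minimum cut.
Max flow = 5, Min cut edges: (13,14)

Maximum flow: 5
Minimum cut: (13,14)
Partition: S = [0, 1, 2, 3, 4, 5, 6, 7, 8, 9, 10, 11, 12, 13], T = [14]

Max-flow min-cut theorem verified: both equal 5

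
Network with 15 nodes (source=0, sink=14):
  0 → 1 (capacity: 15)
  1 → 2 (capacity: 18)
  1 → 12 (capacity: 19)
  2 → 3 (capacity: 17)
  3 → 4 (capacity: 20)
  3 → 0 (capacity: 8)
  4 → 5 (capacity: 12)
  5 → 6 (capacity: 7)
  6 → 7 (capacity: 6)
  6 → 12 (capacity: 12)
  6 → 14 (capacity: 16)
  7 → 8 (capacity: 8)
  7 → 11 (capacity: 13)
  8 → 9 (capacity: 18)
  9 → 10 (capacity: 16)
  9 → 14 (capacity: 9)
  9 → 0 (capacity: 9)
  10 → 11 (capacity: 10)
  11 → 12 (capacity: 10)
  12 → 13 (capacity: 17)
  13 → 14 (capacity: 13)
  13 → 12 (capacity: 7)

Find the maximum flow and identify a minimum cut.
Max flow = 15, Min cut edges: (0,1)

Maximum flow: 15
Minimum cut: (0,1)
Partition: S = [0], T = [1, 2, 3, 4, 5, 6, 7, 8, 9, 10, 11, 12, 13, 14]

Max-flow min-cut theorem verified: both equal 15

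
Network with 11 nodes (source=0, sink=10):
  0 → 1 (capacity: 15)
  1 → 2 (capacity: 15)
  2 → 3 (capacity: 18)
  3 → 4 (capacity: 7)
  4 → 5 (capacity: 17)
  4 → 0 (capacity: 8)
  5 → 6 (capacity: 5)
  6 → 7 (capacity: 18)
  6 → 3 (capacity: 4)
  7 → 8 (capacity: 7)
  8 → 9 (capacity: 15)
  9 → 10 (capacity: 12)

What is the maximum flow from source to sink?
Maximum flow = 5

Max flow: 5

Flow assignment:
  0 → 1: 7/15
  1 → 2: 7/15
  2 → 3: 7/18
  3 → 4: 7/7
  4 → 5: 5/17
  4 → 0: 2/8
  5 → 6: 5/5
  6 → 7: 5/18
  7 → 8: 5/7
  8 → 9: 5/15
  9 → 10: 5/12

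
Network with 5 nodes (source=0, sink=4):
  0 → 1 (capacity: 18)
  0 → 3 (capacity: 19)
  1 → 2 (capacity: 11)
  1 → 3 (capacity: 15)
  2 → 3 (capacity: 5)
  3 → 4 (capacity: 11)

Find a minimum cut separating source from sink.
Min cut value = 11, edges: (3,4)

Min cut value: 11
Partition: S = [0, 1, 2, 3], T = [4]
Cut edges: (3,4)

By max-flow min-cut theorem, max flow = min cut = 11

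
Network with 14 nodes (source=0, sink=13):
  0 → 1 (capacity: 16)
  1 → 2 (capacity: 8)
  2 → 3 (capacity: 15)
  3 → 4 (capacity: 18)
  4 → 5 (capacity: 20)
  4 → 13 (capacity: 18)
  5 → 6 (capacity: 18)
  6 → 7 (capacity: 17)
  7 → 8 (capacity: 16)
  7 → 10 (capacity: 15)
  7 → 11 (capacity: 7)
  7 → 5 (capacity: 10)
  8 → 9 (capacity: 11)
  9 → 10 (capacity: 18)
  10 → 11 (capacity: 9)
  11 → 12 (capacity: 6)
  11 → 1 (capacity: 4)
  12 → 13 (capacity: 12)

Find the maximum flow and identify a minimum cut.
Max flow = 8, Min cut edges: (1,2)

Maximum flow: 8
Minimum cut: (1,2)
Partition: S = [0, 1], T = [2, 3, 4, 5, 6, 7, 8, 9, 10, 11, 12, 13]

Max-flow min-cut theorem verified: both equal 8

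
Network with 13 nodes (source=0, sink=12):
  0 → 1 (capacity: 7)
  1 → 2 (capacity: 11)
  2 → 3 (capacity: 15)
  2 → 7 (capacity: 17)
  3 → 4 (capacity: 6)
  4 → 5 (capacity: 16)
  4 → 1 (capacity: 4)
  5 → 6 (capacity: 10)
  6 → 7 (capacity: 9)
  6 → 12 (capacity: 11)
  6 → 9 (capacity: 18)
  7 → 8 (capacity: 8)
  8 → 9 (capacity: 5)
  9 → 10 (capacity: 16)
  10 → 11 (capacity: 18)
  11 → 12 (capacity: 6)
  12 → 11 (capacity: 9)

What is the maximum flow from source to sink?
Maximum flow = 7

Max flow: 7

Flow assignment:
  0 → 1: 7/7
  1 → 2: 7/11
  2 → 3: 6/15
  2 → 7: 1/17
  3 → 4: 6/6
  4 → 5: 6/16
  5 → 6: 6/10
  6 → 12: 6/11
  7 → 8: 1/8
  8 → 9: 1/5
  9 → 10: 1/16
  10 → 11: 1/18
  11 → 12: 1/6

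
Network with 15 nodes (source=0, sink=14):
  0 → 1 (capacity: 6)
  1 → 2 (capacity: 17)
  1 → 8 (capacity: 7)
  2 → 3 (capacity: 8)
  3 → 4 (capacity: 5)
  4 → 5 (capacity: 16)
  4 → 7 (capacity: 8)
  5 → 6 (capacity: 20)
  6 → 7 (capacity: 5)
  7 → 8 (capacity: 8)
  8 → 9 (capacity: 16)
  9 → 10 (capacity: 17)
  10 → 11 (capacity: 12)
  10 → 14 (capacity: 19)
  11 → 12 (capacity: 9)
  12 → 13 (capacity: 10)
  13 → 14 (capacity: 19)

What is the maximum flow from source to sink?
Maximum flow = 6

Max flow: 6

Flow assignment:
  0 → 1: 6/6
  1 → 8: 6/7
  8 → 9: 6/16
  9 → 10: 6/17
  10 → 14: 6/19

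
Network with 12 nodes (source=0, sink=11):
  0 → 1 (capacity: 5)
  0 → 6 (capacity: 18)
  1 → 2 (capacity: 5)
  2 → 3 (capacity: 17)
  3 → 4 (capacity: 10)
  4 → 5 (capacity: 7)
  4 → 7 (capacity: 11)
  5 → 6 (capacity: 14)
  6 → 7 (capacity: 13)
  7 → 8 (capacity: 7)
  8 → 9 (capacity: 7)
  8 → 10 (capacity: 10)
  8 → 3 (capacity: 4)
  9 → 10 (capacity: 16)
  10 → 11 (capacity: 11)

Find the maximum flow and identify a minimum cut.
Max flow = 7, Min cut edges: (7,8)

Maximum flow: 7
Minimum cut: (7,8)
Partition: S = [0, 1, 2, 3, 4, 5, 6, 7], T = [8, 9, 10, 11]

Max-flow min-cut theorem verified: both equal 7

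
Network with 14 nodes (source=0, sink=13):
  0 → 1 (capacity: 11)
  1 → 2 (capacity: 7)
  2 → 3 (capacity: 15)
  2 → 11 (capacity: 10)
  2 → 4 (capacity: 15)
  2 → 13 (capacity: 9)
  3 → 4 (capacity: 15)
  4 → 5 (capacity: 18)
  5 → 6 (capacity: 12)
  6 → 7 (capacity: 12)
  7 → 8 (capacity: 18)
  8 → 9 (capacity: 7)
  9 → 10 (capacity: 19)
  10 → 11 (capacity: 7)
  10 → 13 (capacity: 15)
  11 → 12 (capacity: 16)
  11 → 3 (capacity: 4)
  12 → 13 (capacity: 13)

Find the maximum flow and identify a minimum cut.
Max flow = 7, Min cut edges: (1,2)

Maximum flow: 7
Minimum cut: (1,2)
Partition: S = [0, 1], T = [2, 3, 4, 5, 6, 7, 8, 9, 10, 11, 12, 13]

Max-flow min-cut theorem verified: both equal 7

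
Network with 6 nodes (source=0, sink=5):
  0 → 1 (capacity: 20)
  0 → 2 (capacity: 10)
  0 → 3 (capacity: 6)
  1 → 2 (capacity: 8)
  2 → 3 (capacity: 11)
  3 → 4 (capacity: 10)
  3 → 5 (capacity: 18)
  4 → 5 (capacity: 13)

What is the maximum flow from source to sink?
Maximum flow = 17

Max flow: 17

Flow assignment:
  0 → 1: 8/20
  0 → 2: 3/10
  0 → 3: 6/6
  1 → 2: 8/8
  2 → 3: 11/11
  3 → 5: 17/18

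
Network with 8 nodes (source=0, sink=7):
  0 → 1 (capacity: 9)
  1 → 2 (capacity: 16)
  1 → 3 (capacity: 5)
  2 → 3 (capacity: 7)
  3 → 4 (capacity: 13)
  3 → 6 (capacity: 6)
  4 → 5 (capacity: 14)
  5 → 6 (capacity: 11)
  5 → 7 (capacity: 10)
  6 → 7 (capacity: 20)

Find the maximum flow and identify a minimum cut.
Max flow = 9, Min cut edges: (0,1)

Maximum flow: 9
Minimum cut: (0,1)
Partition: S = [0], T = [1, 2, 3, 4, 5, 6, 7]

Max-flow min-cut theorem verified: both equal 9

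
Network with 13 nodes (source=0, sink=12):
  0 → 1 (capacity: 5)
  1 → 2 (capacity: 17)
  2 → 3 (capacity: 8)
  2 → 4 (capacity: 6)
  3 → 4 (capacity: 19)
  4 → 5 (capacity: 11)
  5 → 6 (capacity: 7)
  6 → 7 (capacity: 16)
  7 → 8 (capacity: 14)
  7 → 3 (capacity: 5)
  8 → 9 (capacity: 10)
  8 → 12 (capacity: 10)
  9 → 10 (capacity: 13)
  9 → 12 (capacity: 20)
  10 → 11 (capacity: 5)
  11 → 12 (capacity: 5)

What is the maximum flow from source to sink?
Maximum flow = 5

Max flow: 5

Flow assignment:
  0 → 1: 5/5
  1 → 2: 5/17
  2 → 4: 5/6
  4 → 5: 5/11
  5 → 6: 5/7
  6 → 7: 5/16
  7 → 8: 5/14
  8 → 12: 5/10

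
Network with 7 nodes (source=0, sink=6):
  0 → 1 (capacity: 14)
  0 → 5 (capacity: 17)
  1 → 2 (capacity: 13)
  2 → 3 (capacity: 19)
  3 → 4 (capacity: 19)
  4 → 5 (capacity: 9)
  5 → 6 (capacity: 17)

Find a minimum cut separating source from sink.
Min cut value = 17, edges: (5,6)

Min cut value: 17
Partition: S = [0, 1, 2, 3, 4, 5], T = [6]
Cut edges: (5,6)

By max-flow min-cut theorem, max flow = min cut = 17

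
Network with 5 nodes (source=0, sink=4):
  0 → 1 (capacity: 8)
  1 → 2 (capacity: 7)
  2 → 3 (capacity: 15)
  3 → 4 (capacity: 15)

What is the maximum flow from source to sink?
Maximum flow = 7

Max flow: 7

Flow assignment:
  0 → 1: 7/8
  1 → 2: 7/7
  2 → 3: 7/15
  3 → 4: 7/15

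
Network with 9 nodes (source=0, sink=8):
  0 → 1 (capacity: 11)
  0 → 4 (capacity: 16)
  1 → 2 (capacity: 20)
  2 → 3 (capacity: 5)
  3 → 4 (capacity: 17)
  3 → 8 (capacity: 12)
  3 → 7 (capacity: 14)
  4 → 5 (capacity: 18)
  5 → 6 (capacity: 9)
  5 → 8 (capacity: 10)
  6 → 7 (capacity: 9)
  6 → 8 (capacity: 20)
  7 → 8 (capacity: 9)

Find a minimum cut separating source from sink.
Min cut value = 21, edges: (0,4), (2,3)

Min cut value: 21
Partition: S = [0, 1, 2], T = [3, 4, 5, 6, 7, 8]
Cut edges: (0,4), (2,3)

By max-flow min-cut theorem, max flow = min cut = 21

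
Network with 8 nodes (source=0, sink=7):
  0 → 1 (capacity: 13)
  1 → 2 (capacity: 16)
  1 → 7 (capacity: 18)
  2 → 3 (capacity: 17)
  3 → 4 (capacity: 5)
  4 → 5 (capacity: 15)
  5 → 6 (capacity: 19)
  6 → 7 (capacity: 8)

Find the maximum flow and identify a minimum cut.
Max flow = 13, Min cut edges: (0,1)

Maximum flow: 13
Minimum cut: (0,1)
Partition: S = [0], T = [1, 2, 3, 4, 5, 6, 7]

Max-flow min-cut theorem verified: both equal 13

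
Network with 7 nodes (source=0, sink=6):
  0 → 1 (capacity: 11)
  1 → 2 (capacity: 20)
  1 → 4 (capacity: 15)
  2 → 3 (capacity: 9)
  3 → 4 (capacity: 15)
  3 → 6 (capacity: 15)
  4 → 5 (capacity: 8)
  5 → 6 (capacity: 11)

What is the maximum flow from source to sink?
Maximum flow = 11

Max flow: 11

Flow assignment:
  0 → 1: 11/11
  1 → 2: 9/20
  1 → 4: 2/15
  2 → 3: 9/9
  3 → 6: 9/15
  4 → 5: 2/8
  5 → 6: 2/11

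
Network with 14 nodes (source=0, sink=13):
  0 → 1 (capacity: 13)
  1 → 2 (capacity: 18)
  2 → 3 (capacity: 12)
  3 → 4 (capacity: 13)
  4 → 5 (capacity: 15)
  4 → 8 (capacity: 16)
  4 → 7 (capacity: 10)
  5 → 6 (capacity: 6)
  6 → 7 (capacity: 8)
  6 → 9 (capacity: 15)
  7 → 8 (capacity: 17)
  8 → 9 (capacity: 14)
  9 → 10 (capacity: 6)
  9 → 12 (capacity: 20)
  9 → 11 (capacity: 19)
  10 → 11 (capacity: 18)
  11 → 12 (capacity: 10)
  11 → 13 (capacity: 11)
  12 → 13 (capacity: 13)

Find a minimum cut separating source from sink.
Min cut value = 12, edges: (2,3)

Min cut value: 12
Partition: S = [0, 1, 2], T = [3, 4, 5, 6, 7, 8, 9, 10, 11, 12, 13]
Cut edges: (2,3)

By max-flow min-cut theorem, max flow = min cut = 12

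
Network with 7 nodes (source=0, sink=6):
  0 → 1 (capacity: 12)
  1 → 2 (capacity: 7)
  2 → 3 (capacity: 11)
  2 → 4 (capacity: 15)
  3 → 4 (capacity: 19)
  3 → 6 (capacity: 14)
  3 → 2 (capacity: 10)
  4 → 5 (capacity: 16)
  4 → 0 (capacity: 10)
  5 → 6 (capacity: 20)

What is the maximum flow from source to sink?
Maximum flow = 7

Max flow: 7

Flow assignment:
  0 → 1: 7/12
  1 → 2: 7/7
  2 → 3: 7/11
  3 → 6: 7/14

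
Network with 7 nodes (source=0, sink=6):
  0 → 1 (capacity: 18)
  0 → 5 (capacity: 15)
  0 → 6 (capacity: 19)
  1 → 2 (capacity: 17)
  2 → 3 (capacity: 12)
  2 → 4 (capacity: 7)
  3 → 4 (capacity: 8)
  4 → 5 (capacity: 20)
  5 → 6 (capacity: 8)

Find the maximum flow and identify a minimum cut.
Max flow = 27, Min cut edges: (0,6), (5,6)

Maximum flow: 27
Minimum cut: (0,6), (5,6)
Partition: S = [0, 1, 2, 3, 4, 5], T = [6]

Max-flow min-cut theorem verified: both equal 27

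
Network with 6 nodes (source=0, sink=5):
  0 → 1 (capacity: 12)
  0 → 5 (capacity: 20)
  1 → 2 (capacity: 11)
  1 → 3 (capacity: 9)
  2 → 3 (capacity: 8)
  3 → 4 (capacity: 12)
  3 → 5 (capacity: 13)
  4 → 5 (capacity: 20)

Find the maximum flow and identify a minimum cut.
Max flow = 32, Min cut edges: (0,1), (0,5)

Maximum flow: 32
Minimum cut: (0,1), (0,5)
Partition: S = [0], T = [1, 2, 3, 4, 5]

Max-flow min-cut theorem verified: both equal 32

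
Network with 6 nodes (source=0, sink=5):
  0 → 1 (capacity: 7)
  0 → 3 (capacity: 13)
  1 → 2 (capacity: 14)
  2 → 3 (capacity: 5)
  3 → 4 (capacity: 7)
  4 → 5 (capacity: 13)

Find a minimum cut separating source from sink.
Min cut value = 7, edges: (3,4)

Min cut value: 7
Partition: S = [0, 1, 2, 3], T = [4, 5]
Cut edges: (3,4)

By max-flow min-cut theorem, max flow = min cut = 7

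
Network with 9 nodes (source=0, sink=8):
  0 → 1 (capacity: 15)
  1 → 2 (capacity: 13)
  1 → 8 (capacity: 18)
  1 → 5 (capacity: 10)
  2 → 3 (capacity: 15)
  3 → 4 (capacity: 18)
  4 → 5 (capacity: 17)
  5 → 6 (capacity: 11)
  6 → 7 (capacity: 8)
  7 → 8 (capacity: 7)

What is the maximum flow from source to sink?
Maximum flow = 15

Max flow: 15

Flow assignment:
  0 → 1: 15/15
  1 → 8: 15/18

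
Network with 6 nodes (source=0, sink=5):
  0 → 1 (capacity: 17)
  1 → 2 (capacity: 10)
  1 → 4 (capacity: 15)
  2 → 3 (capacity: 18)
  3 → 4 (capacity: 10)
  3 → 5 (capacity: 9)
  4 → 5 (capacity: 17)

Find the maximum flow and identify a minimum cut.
Max flow = 17, Min cut edges: (0,1)

Maximum flow: 17
Minimum cut: (0,1)
Partition: S = [0], T = [1, 2, 3, 4, 5]

Max-flow min-cut theorem verified: both equal 17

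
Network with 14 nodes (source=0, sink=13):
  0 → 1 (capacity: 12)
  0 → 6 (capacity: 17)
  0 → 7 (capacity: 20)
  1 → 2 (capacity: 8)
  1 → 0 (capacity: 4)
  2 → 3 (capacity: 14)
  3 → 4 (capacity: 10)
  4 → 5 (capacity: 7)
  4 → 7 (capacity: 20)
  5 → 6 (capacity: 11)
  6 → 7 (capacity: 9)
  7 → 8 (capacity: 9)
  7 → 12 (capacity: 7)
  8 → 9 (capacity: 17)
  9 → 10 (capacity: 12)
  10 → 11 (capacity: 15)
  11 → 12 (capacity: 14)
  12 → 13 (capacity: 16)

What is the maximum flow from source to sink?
Maximum flow = 16

Max flow: 16

Flow assignment:
  0 → 1: 7/12
  0 → 6: 2/17
  0 → 7: 7/20
  1 → 2: 7/8
  2 → 3: 7/14
  3 → 4: 7/10
  4 → 5: 7/7
  5 → 6: 7/11
  6 → 7: 9/9
  7 → 8: 9/9
  7 → 12: 7/7
  8 → 9: 9/17
  9 → 10: 9/12
  10 → 11: 9/15
  11 → 12: 9/14
  12 → 13: 16/16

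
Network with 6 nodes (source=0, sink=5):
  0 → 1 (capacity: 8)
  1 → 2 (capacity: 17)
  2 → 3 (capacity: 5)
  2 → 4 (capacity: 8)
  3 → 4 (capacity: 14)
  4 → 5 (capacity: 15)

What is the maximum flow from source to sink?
Maximum flow = 8

Max flow: 8

Flow assignment:
  0 → 1: 8/8
  1 → 2: 8/17
  2 → 4: 8/8
  4 → 5: 8/15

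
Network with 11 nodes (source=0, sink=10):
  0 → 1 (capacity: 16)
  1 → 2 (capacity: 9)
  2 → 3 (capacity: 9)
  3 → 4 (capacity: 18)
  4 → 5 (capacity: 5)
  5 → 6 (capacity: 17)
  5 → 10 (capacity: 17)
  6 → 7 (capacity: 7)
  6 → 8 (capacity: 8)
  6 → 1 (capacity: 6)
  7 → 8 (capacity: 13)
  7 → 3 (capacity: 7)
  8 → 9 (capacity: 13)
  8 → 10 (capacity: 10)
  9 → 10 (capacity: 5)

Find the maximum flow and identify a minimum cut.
Max flow = 5, Min cut edges: (4,5)

Maximum flow: 5
Minimum cut: (4,5)
Partition: S = [0, 1, 2, 3, 4], T = [5, 6, 7, 8, 9, 10]

Max-flow min-cut theorem verified: both equal 5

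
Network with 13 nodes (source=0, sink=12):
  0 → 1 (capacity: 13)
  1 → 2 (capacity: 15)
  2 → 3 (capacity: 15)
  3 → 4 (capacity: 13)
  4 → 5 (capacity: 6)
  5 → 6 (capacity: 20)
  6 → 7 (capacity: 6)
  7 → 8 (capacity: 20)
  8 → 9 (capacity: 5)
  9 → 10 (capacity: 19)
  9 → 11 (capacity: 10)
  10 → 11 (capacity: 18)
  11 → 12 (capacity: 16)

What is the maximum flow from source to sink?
Maximum flow = 5

Max flow: 5

Flow assignment:
  0 → 1: 5/13
  1 → 2: 5/15
  2 → 3: 5/15
  3 → 4: 5/13
  4 → 5: 5/6
  5 → 6: 5/20
  6 → 7: 5/6
  7 → 8: 5/20
  8 → 9: 5/5
  9 → 11: 5/10
  11 → 12: 5/16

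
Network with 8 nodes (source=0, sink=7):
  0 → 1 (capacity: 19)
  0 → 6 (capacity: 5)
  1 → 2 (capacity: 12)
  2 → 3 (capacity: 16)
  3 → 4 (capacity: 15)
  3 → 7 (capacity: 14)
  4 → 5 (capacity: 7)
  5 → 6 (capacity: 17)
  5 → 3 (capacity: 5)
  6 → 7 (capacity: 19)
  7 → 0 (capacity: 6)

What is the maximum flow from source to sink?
Maximum flow = 17

Max flow: 17

Flow assignment:
  0 → 1: 12/19
  0 → 6: 5/5
  1 → 2: 12/12
  2 → 3: 12/16
  3 → 7: 12/14
  6 → 7: 5/19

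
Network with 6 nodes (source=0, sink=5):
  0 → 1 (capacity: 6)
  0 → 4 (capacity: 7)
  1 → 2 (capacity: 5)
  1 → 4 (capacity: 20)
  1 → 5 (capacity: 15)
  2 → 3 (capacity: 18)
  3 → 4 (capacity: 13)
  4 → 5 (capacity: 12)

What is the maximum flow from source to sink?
Maximum flow = 13

Max flow: 13

Flow assignment:
  0 → 1: 6/6
  0 → 4: 7/7
  1 → 5: 6/15
  4 → 5: 7/12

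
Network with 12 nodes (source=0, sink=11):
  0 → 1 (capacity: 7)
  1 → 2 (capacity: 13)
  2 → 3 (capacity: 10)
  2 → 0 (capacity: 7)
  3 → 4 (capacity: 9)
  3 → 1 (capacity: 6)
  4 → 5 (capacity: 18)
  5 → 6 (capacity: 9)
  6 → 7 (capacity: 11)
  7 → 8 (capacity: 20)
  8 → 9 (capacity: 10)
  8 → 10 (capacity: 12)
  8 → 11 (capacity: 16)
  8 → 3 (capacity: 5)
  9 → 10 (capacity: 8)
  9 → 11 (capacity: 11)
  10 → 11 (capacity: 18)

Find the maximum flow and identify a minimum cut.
Max flow = 7, Min cut edges: (0,1)

Maximum flow: 7
Minimum cut: (0,1)
Partition: S = [0], T = [1, 2, 3, 4, 5, 6, 7, 8, 9, 10, 11]

Max-flow min-cut theorem verified: both equal 7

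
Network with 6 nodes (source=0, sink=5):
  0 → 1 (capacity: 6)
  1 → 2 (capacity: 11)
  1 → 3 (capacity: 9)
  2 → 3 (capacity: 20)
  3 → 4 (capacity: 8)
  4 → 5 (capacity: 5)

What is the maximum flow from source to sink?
Maximum flow = 5

Max flow: 5

Flow assignment:
  0 → 1: 5/6
  1 → 3: 5/9
  3 → 4: 5/8
  4 → 5: 5/5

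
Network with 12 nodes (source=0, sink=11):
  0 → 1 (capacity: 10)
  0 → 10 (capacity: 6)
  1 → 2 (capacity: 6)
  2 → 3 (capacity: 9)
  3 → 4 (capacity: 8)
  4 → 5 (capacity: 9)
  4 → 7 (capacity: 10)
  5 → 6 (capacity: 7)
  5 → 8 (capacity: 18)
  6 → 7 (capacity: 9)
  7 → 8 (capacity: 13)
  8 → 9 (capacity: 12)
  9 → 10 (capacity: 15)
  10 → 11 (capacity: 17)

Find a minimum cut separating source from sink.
Min cut value = 12, edges: (0,10), (1,2)

Min cut value: 12
Partition: S = [0, 1], T = [2, 3, 4, 5, 6, 7, 8, 9, 10, 11]
Cut edges: (0,10), (1,2)

By max-flow min-cut theorem, max flow = min cut = 12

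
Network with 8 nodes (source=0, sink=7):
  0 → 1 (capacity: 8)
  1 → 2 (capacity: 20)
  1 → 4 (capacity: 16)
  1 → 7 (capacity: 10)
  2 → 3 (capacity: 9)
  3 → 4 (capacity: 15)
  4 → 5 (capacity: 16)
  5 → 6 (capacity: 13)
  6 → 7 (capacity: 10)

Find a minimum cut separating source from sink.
Min cut value = 8, edges: (0,1)

Min cut value: 8
Partition: S = [0], T = [1, 2, 3, 4, 5, 6, 7]
Cut edges: (0,1)

By max-flow min-cut theorem, max flow = min cut = 8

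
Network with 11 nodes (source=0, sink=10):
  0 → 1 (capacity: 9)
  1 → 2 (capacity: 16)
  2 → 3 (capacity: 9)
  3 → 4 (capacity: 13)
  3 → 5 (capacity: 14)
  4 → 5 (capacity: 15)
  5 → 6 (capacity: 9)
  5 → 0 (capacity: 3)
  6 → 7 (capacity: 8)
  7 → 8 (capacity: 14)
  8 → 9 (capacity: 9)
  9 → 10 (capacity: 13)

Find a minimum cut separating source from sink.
Min cut value = 8, edges: (6,7)

Min cut value: 8
Partition: S = [0, 1, 2, 3, 4, 5, 6], T = [7, 8, 9, 10]
Cut edges: (6,7)

By max-flow min-cut theorem, max flow = min cut = 8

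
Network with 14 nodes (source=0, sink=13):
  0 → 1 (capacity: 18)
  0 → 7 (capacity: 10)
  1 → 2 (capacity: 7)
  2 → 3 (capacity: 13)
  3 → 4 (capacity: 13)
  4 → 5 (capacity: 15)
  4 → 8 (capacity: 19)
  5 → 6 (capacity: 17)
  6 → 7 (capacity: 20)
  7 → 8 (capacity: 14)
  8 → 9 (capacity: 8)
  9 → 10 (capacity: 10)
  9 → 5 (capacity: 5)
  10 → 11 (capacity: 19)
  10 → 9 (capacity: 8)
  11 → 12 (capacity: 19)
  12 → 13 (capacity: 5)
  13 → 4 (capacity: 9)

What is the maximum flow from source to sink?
Maximum flow = 5

Max flow: 5

Flow assignment:
  0 → 1: 5/18
  1 → 2: 5/7
  2 → 3: 5/13
  3 → 4: 5/13
  4 → 8: 5/19
  8 → 9: 5/8
  9 → 10: 5/10
  10 → 11: 5/19
  11 → 12: 5/19
  12 → 13: 5/5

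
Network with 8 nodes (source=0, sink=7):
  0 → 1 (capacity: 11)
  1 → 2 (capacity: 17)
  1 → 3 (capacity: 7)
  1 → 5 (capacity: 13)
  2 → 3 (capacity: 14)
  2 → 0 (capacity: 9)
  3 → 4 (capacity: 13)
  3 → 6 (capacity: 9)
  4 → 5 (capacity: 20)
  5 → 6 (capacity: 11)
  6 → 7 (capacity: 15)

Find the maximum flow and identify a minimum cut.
Max flow = 11, Min cut edges: (0,1)

Maximum flow: 11
Minimum cut: (0,1)
Partition: S = [0], T = [1, 2, 3, 4, 5, 6, 7]

Max-flow min-cut theorem verified: both equal 11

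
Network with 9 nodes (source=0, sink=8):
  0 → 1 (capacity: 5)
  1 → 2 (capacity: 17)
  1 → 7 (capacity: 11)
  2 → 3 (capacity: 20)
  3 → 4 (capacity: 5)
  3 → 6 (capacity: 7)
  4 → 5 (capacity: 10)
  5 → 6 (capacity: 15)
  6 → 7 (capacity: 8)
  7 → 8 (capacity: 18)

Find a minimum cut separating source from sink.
Min cut value = 5, edges: (0,1)

Min cut value: 5
Partition: S = [0], T = [1, 2, 3, 4, 5, 6, 7, 8]
Cut edges: (0,1)

By max-flow min-cut theorem, max flow = min cut = 5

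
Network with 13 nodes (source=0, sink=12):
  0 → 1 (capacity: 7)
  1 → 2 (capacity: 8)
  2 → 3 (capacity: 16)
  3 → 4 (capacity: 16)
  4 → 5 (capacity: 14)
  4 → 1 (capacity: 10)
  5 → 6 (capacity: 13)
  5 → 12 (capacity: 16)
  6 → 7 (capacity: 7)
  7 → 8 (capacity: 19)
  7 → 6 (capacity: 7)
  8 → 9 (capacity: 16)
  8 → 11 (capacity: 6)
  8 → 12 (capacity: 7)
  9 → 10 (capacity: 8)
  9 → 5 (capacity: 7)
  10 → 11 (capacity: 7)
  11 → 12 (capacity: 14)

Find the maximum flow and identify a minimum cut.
Max flow = 7, Min cut edges: (0,1)

Maximum flow: 7
Minimum cut: (0,1)
Partition: S = [0], T = [1, 2, 3, 4, 5, 6, 7, 8, 9, 10, 11, 12]

Max-flow min-cut theorem verified: both equal 7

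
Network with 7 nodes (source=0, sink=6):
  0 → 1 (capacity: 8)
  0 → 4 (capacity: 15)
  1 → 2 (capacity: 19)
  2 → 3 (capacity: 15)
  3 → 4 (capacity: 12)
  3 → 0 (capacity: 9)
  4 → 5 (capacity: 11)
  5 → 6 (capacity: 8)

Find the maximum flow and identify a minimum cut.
Max flow = 8, Min cut edges: (5,6)

Maximum flow: 8
Minimum cut: (5,6)
Partition: S = [0, 1, 2, 3, 4, 5], T = [6]

Max-flow min-cut theorem verified: both equal 8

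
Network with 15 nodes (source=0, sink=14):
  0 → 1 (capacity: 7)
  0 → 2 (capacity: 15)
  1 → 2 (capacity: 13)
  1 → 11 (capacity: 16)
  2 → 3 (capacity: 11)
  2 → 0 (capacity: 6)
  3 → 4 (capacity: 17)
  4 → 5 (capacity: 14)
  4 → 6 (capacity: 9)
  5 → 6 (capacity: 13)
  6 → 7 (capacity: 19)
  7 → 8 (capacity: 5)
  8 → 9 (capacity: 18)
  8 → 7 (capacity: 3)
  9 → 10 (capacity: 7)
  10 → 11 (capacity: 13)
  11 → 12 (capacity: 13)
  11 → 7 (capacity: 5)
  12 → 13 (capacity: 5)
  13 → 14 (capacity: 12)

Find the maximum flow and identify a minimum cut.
Max flow = 5, Min cut edges: (12,13)

Maximum flow: 5
Minimum cut: (12,13)
Partition: S = [0, 1, 2, 3, 4, 5, 6, 7, 8, 9, 10, 11, 12], T = [13, 14]

Max-flow min-cut theorem verified: both equal 5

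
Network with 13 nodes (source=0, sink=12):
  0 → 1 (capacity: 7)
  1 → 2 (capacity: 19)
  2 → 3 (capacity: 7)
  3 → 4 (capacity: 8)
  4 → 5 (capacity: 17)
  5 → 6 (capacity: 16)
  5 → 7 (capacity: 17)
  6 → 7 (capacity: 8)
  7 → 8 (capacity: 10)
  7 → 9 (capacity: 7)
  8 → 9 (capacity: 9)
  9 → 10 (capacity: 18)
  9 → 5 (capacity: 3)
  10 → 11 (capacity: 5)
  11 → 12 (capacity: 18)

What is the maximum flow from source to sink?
Maximum flow = 5

Max flow: 5

Flow assignment:
  0 → 1: 5/7
  1 → 2: 5/19
  2 → 3: 5/7
  3 → 4: 5/8
  4 → 5: 5/17
  5 → 7: 7/17
  7 → 9: 7/7
  9 → 10: 5/18
  9 → 5: 2/3
  10 → 11: 5/5
  11 → 12: 5/18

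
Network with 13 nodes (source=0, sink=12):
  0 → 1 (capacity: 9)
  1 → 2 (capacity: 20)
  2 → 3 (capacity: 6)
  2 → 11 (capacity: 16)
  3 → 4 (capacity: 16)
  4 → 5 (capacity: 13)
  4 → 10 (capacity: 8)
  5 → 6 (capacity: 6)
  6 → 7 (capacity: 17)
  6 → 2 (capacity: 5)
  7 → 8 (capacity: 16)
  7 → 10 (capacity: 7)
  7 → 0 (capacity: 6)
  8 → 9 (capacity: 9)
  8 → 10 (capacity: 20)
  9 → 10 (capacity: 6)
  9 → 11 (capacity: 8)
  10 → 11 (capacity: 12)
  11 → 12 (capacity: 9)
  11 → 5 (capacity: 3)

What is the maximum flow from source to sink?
Maximum flow = 9

Max flow: 9

Flow assignment:
  0 → 1: 9/9
  1 → 2: 9/20
  2 → 11: 9/16
  11 → 12: 9/9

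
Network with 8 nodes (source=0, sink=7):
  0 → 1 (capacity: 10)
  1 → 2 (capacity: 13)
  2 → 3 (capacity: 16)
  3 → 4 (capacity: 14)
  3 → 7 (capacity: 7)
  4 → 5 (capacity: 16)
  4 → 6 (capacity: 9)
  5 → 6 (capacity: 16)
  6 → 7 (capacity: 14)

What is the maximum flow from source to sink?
Maximum flow = 10

Max flow: 10

Flow assignment:
  0 → 1: 10/10
  1 → 2: 10/13
  2 → 3: 10/16
  3 → 4: 3/14
  3 → 7: 7/7
  4 → 6: 3/9
  6 → 7: 3/14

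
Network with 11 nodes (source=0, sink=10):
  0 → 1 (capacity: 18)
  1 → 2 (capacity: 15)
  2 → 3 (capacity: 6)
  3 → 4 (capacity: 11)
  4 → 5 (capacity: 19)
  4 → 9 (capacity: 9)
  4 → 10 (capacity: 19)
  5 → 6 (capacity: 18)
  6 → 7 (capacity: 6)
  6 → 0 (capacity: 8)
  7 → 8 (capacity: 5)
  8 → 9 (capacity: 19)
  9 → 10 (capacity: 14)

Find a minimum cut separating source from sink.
Min cut value = 6, edges: (2,3)

Min cut value: 6
Partition: S = [0, 1, 2], T = [3, 4, 5, 6, 7, 8, 9, 10]
Cut edges: (2,3)

By max-flow min-cut theorem, max flow = min cut = 6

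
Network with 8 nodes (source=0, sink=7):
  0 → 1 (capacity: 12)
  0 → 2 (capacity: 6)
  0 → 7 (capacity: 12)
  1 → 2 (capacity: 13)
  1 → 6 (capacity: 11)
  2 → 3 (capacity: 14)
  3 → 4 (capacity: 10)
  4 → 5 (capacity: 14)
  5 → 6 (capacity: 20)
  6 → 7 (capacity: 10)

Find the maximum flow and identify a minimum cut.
Max flow = 22, Min cut edges: (0,7), (6,7)

Maximum flow: 22
Minimum cut: (0,7), (6,7)
Partition: S = [0, 1, 2, 3, 4, 5, 6], T = [7]

Max-flow min-cut theorem verified: both equal 22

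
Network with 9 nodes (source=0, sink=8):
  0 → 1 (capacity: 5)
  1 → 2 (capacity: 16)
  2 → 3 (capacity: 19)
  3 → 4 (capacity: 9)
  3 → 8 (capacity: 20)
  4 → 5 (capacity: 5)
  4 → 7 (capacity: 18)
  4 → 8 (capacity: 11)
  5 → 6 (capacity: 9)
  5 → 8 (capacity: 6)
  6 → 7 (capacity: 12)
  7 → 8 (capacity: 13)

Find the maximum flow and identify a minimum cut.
Max flow = 5, Min cut edges: (0,1)

Maximum flow: 5
Minimum cut: (0,1)
Partition: S = [0], T = [1, 2, 3, 4, 5, 6, 7, 8]

Max-flow min-cut theorem verified: both equal 5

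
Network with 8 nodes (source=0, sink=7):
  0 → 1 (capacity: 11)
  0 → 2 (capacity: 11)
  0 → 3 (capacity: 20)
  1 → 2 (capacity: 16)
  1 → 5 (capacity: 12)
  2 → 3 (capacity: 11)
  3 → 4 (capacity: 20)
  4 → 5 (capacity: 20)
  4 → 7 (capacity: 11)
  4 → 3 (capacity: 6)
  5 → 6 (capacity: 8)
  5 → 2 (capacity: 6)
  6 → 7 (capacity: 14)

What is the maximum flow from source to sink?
Maximum flow = 19

Max flow: 19

Flow assignment:
  0 → 1: 8/11
  0 → 3: 11/20
  1 → 5: 8/12
  3 → 4: 11/20
  4 → 7: 11/11
  5 → 6: 8/8
  6 → 7: 8/14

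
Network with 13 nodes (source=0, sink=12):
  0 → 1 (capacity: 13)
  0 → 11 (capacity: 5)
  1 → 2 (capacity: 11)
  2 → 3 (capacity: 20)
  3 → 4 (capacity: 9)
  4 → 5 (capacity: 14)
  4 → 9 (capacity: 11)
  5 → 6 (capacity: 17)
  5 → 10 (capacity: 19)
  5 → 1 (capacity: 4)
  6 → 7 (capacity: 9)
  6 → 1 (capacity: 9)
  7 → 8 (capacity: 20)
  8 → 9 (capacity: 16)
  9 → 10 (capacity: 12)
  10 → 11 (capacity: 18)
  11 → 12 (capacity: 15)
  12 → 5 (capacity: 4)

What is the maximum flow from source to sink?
Maximum flow = 14

Max flow: 14

Flow assignment:
  0 → 1: 9/13
  0 → 11: 5/5
  1 → 2: 9/11
  2 → 3: 9/20
  3 → 4: 9/9
  4 → 5: 9/14
  5 → 10: 9/19
  10 → 11: 9/18
  11 → 12: 14/15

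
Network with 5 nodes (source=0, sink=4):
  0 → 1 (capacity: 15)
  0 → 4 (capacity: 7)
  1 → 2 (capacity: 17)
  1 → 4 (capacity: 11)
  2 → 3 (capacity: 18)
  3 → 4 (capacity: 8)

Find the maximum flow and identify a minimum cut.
Max flow = 22, Min cut edges: (0,1), (0,4)

Maximum flow: 22
Minimum cut: (0,1), (0,4)
Partition: S = [0], T = [1, 2, 3, 4]

Max-flow min-cut theorem verified: both equal 22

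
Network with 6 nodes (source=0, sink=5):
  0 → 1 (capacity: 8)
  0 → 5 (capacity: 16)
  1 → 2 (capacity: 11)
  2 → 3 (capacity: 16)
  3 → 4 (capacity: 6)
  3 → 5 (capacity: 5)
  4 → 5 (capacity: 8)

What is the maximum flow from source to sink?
Maximum flow = 24

Max flow: 24

Flow assignment:
  0 → 1: 8/8
  0 → 5: 16/16
  1 → 2: 8/11
  2 → 3: 8/16
  3 → 4: 3/6
  3 → 5: 5/5
  4 → 5: 3/8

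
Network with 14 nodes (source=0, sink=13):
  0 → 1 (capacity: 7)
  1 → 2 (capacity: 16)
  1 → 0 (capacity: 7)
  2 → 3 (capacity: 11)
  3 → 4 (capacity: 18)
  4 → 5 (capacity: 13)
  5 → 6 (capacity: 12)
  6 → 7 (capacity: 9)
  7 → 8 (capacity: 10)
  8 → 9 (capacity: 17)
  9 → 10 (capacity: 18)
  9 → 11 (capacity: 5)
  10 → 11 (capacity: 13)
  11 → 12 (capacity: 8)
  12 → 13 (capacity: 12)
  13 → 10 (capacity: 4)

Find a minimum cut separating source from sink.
Min cut value = 7, edges: (0,1)

Min cut value: 7
Partition: S = [0], T = [1, 2, 3, 4, 5, 6, 7, 8, 9, 10, 11, 12, 13]
Cut edges: (0,1)

By max-flow min-cut theorem, max flow = min cut = 7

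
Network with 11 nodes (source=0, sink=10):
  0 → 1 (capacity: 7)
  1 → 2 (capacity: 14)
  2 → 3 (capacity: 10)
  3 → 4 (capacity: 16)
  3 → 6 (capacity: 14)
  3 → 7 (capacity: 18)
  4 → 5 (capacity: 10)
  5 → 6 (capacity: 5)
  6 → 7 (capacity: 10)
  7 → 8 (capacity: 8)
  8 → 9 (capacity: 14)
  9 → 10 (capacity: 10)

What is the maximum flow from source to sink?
Maximum flow = 7

Max flow: 7

Flow assignment:
  0 → 1: 7/7
  1 → 2: 7/14
  2 → 3: 7/10
  3 → 7: 7/18
  7 → 8: 7/8
  8 → 9: 7/14
  9 → 10: 7/10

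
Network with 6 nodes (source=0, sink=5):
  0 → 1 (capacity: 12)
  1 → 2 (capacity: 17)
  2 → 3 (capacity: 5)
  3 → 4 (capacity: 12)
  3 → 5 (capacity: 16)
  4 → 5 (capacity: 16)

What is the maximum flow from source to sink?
Maximum flow = 5

Max flow: 5

Flow assignment:
  0 → 1: 5/12
  1 → 2: 5/17
  2 → 3: 5/5
  3 → 5: 5/16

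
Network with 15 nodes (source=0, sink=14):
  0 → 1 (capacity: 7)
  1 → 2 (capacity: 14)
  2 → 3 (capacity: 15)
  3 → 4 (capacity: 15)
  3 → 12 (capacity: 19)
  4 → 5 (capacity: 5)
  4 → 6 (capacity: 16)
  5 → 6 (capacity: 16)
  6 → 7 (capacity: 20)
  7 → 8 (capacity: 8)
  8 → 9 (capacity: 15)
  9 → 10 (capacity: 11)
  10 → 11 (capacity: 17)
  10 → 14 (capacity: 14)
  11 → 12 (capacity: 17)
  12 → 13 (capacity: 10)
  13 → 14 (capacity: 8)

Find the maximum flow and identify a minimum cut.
Max flow = 7, Min cut edges: (0,1)

Maximum flow: 7
Minimum cut: (0,1)
Partition: S = [0], T = [1, 2, 3, 4, 5, 6, 7, 8, 9, 10, 11, 12, 13, 14]

Max-flow min-cut theorem verified: both equal 7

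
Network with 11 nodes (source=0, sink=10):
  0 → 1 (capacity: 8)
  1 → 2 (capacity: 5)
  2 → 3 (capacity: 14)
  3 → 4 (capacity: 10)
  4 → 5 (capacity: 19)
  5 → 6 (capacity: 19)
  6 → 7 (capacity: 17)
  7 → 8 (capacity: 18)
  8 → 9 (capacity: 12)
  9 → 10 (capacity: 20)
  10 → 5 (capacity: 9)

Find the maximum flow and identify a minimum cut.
Max flow = 5, Min cut edges: (1,2)

Maximum flow: 5
Minimum cut: (1,2)
Partition: S = [0, 1], T = [2, 3, 4, 5, 6, 7, 8, 9, 10]

Max-flow min-cut theorem verified: both equal 5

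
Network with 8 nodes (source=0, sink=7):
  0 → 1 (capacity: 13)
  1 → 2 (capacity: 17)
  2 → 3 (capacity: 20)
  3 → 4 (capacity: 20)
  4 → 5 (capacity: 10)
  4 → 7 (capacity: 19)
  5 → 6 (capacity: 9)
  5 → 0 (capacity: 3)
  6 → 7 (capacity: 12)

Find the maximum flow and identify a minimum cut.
Max flow = 13, Min cut edges: (0,1)

Maximum flow: 13
Minimum cut: (0,1)
Partition: S = [0], T = [1, 2, 3, 4, 5, 6, 7]

Max-flow min-cut theorem verified: both equal 13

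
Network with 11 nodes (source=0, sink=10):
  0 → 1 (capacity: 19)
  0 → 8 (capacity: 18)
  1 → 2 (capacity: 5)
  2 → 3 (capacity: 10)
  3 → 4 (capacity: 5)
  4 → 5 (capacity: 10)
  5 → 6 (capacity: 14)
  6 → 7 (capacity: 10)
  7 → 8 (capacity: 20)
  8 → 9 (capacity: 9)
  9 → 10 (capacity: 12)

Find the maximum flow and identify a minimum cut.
Max flow = 9, Min cut edges: (8,9)

Maximum flow: 9
Minimum cut: (8,9)
Partition: S = [0, 1, 2, 3, 4, 5, 6, 7, 8], T = [9, 10]

Max-flow min-cut theorem verified: both equal 9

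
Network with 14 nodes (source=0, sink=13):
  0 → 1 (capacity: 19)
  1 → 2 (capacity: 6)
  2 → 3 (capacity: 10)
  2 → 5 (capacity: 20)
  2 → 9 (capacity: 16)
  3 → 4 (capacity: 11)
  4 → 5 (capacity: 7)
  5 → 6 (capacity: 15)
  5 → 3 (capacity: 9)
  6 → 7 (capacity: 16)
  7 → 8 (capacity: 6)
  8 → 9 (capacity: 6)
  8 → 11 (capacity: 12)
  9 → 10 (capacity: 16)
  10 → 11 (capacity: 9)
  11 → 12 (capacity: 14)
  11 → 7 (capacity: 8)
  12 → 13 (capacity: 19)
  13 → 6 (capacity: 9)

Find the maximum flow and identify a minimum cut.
Max flow = 6, Min cut edges: (1,2)

Maximum flow: 6
Minimum cut: (1,2)
Partition: S = [0, 1], T = [2, 3, 4, 5, 6, 7, 8, 9, 10, 11, 12, 13]

Max-flow min-cut theorem verified: both equal 6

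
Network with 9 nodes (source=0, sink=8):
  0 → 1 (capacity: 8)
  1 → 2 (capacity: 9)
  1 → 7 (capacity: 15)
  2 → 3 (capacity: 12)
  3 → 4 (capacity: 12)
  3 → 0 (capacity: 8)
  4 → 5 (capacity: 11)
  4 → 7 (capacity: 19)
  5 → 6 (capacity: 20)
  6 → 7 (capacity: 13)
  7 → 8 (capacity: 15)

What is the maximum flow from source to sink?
Maximum flow = 8

Max flow: 8

Flow assignment:
  0 → 1: 8/8
  1 → 7: 8/15
  7 → 8: 8/15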